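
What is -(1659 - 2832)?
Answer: 1173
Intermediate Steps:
-(1659 - 2832) = -1*(-1173) = 1173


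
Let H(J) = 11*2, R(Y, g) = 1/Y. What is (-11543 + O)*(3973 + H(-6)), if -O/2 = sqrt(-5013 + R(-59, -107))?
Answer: -46114285 - 15980*I*sqrt(4362578)/59 ≈ -4.6114e+7 - 5.6571e+5*I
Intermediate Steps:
H(J) = 22
O = -4*I*sqrt(4362578)/59 (O = -2*sqrt(-5013 + 1/(-59)) = -2*sqrt(-5013 - 1/59) = -4*I*sqrt(4362578)/59 ≈ -141.61*I)
(-11543 + O)*(3973 + H(-6)) = (-11543 - 4*I*sqrt(4362578)/59)*(3973 + 22) = (-11543 - 4*I*sqrt(4362578)/59)*3995 = -46114285 - 15980*I*sqrt(4362578)/59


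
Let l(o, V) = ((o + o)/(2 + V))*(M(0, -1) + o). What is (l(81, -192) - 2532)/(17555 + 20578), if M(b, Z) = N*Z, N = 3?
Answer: -82286/1207545 ≈ -0.068143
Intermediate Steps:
M(b, Z) = 3*Z
l(o, V) = 2*o*(-3 + o)/(2 + V) (l(o, V) = ((o + o)/(2 + V))*(3*(-1) + o) = ((2*o)/(2 + V))*(-3 + o) = (2*o/(2 + V))*(-3 + o) = 2*o*(-3 + o)/(2 + V))
(l(81, -192) - 2532)/(17555 + 20578) = (2*81*(-3 + 81)/(2 - 192) - 2532)/(17555 + 20578) = (2*81*78/(-190) - 2532)/38133 = (2*81*(-1/190)*78 - 2532)*(1/38133) = (-6318/95 - 2532)*(1/38133) = -246858/95*1/38133 = -82286/1207545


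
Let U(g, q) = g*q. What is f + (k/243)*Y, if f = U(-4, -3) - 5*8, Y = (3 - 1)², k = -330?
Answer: -2708/81 ≈ -33.432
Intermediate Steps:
Y = 4 (Y = 2² = 4)
f = -28 (f = -4*(-3) - 5*8 = 12 - 40 = -28)
f + (k/243)*Y = -28 - 330/243*4 = -28 - 330*1/243*4 = -28 - 110/81*4 = -28 - 440/81 = -2708/81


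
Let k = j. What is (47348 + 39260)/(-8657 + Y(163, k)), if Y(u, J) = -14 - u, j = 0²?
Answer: -43304/4417 ≈ -9.8039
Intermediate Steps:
j = 0
k = 0
(47348 + 39260)/(-8657 + Y(163, k)) = (47348 + 39260)/(-8657 + (-14 - 1*163)) = 86608/(-8657 + (-14 - 163)) = 86608/(-8657 - 177) = 86608/(-8834) = 86608*(-1/8834) = -43304/4417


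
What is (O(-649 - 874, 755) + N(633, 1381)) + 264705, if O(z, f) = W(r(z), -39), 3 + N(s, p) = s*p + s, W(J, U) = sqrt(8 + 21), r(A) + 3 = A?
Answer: 1139508 + sqrt(29) ≈ 1.1395e+6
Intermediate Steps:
r(A) = -3 + A
W(J, U) = sqrt(29)
N(s, p) = -3 + s + p*s (N(s, p) = -3 + (s*p + s) = -3 + (p*s + s) = -3 + (s + p*s) = -3 + s + p*s)
O(z, f) = sqrt(29)
(O(-649 - 874, 755) + N(633, 1381)) + 264705 = (sqrt(29) + (-3 + 633 + 1381*633)) + 264705 = (sqrt(29) + (-3 + 633 + 874173)) + 264705 = (sqrt(29) + 874803) + 264705 = (874803 + sqrt(29)) + 264705 = 1139508 + sqrt(29)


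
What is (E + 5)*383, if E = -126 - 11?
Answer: -50556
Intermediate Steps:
E = -137
(E + 5)*383 = (-137 + 5)*383 = -132*383 = -50556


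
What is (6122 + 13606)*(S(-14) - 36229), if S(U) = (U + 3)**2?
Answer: -712338624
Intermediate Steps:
S(U) = (3 + U)**2
(6122 + 13606)*(S(-14) - 36229) = (6122 + 13606)*((3 - 14)**2 - 36229) = 19728*((-11)**2 - 36229) = 19728*(121 - 36229) = 19728*(-36108) = -712338624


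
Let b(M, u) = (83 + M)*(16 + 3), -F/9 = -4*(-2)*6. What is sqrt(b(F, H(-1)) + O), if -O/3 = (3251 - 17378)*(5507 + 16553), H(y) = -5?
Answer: sqrt(934918229) ≈ 30576.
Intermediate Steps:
F = -432 (F = -9*(-4*(-2))*6 = -72*6 = -9*48 = -432)
b(M, u) = 1577 + 19*M (b(M, u) = (83 + M)*19 = 1577 + 19*M)
O = 934924860 (O = -3*(3251 - 17378)*(5507 + 16553) = -(-42381)*22060 = -3*(-311641620) = 934924860)
sqrt(b(F, H(-1)) + O) = sqrt((1577 + 19*(-432)) + 934924860) = sqrt((1577 - 8208) + 934924860) = sqrt(-6631 + 934924860) = sqrt(934918229)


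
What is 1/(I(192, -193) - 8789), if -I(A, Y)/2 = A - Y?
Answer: -1/9559 ≈ -0.00010461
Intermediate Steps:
I(A, Y) = -2*A + 2*Y (I(A, Y) = -2*(A - Y) = -2*A + 2*Y)
1/(I(192, -193) - 8789) = 1/((-2*192 + 2*(-193)) - 8789) = 1/((-384 - 386) - 8789) = 1/(-770 - 8789) = 1/(-9559) = -1/9559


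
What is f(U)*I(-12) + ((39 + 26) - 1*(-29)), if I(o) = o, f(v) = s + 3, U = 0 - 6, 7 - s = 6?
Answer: 46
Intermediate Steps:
s = 1 (s = 7 - 1*6 = 7 - 6 = 1)
U = -6
f(v) = 4 (f(v) = 1 + 3 = 4)
f(U)*I(-12) + ((39 + 26) - 1*(-29)) = 4*(-12) + ((39 + 26) - 1*(-29)) = -48 + (65 + 29) = -48 + 94 = 46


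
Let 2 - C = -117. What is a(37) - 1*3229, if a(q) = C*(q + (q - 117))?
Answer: -8346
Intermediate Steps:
C = 119 (C = 2 - 1*(-117) = 2 + 117 = 119)
a(q) = -13923 + 238*q (a(q) = 119*(q + (q - 117)) = 119*(q + (-117 + q)) = 119*(-117 + 2*q) = -13923 + 238*q)
a(37) - 1*3229 = (-13923 + 238*37) - 1*3229 = (-13923 + 8806) - 3229 = -5117 - 3229 = -8346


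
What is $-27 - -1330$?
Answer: $1303$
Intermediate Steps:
$-27 - -1330 = -27 + 1330 = 1303$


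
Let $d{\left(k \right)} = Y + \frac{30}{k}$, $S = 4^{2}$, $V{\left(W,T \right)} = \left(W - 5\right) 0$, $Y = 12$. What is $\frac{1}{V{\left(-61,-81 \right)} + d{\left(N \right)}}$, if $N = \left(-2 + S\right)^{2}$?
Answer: $\frac{98}{1191} \approx 0.082284$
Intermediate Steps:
$V{\left(W,T \right)} = 0$ ($V{\left(W,T \right)} = \left(-5 + W\right) 0 = 0$)
$S = 16$
$N = 196$ ($N = \left(-2 + 16\right)^{2} = 14^{2} = 196$)
$d{\left(k \right)} = 12 + \frac{30}{k}$
$\frac{1}{V{\left(-61,-81 \right)} + d{\left(N \right)}} = \frac{1}{0 + \left(12 + \frac{30}{196}\right)} = \frac{1}{0 + \left(12 + 30 \cdot \frac{1}{196}\right)} = \frac{1}{0 + \left(12 + \frac{15}{98}\right)} = \frac{1}{0 + \frac{1191}{98}} = \frac{1}{\frac{1191}{98}} = \frac{98}{1191}$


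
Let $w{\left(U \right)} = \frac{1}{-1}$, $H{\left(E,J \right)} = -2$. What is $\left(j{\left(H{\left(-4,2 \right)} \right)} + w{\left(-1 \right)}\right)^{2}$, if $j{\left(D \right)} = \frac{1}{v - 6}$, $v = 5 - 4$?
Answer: $\frac{36}{25} \approx 1.44$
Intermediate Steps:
$v = 1$
$j{\left(D \right)} = - \frac{1}{5}$ ($j{\left(D \right)} = \frac{1}{1 - 6} = \frac{1}{-5} = - \frac{1}{5}$)
$w{\left(U \right)} = -1$
$\left(j{\left(H{\left(-4,2 \right)} \right)} + w{\left(-1 \right)}\right)^{2} = \left(- \frac{1}{5} - 1\right)^{2} = \left(- \frac{6}{5}\right)^{2} = \frac{36}{25}$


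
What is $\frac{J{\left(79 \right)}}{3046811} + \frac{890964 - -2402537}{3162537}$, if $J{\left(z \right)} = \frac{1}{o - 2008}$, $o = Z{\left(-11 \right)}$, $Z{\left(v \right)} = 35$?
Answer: $\frac{682703928290554}{655556635206459} \approx 1.0414$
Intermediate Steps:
$o = 35$
$J{\left(z \right)} = - \frac{1}{1973}$ ($J{\left(z \right)} = \frac{1}{35 - 2008} = \frac{1}{-1973} = - \frac{1}{1973}$)
$\frac{J{\left(79 \right)}}{3046811} + \frac{890964 - -2402537}{3162537} = - \frac{1}{1973 \cdot 3046811} + \frac{890964 - -2402537}{3162537} = \left(- \frac{1}{1973}\right) \frac{1}{3046811} + \left(890964 + 2402537\right) \frac{1}{3162537} = - \frac{1}{6011358103} + 3293501 \cdot \frac{1}{3162537} = - \frac{1}{6011358103} + \frac{113569}{109053} = \frac{682703928290554}{655556635206459}$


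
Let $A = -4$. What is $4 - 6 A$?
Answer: $28$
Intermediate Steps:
$4 - 6 A = 4 - -24 = 4 + 24 = 28$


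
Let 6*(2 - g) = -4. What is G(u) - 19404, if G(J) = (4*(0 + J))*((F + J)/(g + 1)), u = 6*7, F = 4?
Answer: -190260/11 ≈ -17296.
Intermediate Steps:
g = 8/3 (g = 2 - ⅙*(-4) = 2 + ⅔ = 8/3 ≈ 2.6667)
u = 42
G(J) = 4*J*(12/11 + 3*J/11) (G(J) = (4*(0 + J))*((4 + J)/(8/3 + 1)) = (4*J)*((4 + J)/(11/3)) = (4*J)*((4 + J)*(3/11)) = (4*J)*(12/11 + 3*J/11) = 4*J*(12/11 + 3*J/11))
G(u) - 19404 = (12/11)*42*(4 + 42) - 19404 = (12/11)*42*46 - 19404 = 23184/11 - 19404 = -190260/11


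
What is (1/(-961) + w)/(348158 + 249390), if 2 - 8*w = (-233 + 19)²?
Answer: -22004021/2296974512 ≈ -0.0095796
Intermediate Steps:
w = -22897/4 (w = ¼ - (-233 + 19)²/8 = ¼ - ⅛*(-214)² = ¼ - ⅛*45796 = ¼ - 11449/2 = -22897/4 ≈ -5724.3)
(1/(-961) + w)/(348158 + 249390) = (1/(-961) - 22897/4)/(348158 + 249390) = (-1/961 - 22897/4)/597548 = -22004021/3844*1/597548 = -22004021/2296974512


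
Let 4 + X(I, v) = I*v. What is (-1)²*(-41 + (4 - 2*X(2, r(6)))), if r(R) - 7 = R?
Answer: -81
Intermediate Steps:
r(R) = 7 + R
X(I, v) = -4 + I*v
(-1)²*(-41 + (4 - 2*X(2, r(6)))) = (-1)²*(-41 + (4 - 2*(-4 + 2*(7 + 6)))) = 1*(-41 + (4 - 2*(-4 + 2*13))) = 1*(-41 + (4 - 2*(-4 + 26))) = 1*(-41 + (4 - 2*22)) = 1*(-41 + (4 - 44)) = 1*(-41 - 40) = 1*(-81) = -81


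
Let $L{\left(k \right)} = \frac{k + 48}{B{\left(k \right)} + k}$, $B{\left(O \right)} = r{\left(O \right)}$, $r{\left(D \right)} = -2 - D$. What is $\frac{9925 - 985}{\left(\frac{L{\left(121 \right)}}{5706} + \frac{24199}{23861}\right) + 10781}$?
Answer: $\frac{2434377484080}{2935957099171} \approx 0.82916$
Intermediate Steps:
$B{\left(O \right)} = -2 - O$
$L{\left(k \right)} = -24 - \frac{k}{2}$ ($L{\left(k \right)} = \frac{k + 48}{\left(-2 - k\right) + k} = \frac{48 + k}{-2} = \left(48 + k\right) \left(- \frac{1}{2}\right) = -24 - \frac{k}{2}$)
$\frac{9925 - 985}{\left(\frac{L{\left(121 \right)}}{5706} + \frac{24199}{23861}\right) + 10781} = \frac{9925 - 985}{\left(\frac{-24 - \frac{121}{2}}{5706} + \frac{24199}{23861}\right) + 10781} = \frac{8940}{\left(\left(-24 - \frac{121}{2}\right) \frac{1}{5706} + 24199 \cdot \frac{1}{23861}\right) + 10781} = \frac{8940}{\left(\left(- \frac{169}{2}\right) \frac{1}{5706} + \frac{24199}{23861}\right) + 10781} = \frac{8940}{\left(- \frac{169}{11412} + \frac{24199}{23861}\right) + 10781} = \frac{8940}{\frac{272126479}{272301732} + 10781} = \frac{8940}{\frac{2935957099171}{272301732}} = 8940 \cdot \frac{272301732}{2935957099171} = \frac{2434377484080}{2935957099171}$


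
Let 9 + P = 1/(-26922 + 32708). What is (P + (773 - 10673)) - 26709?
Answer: -211871747/5786 ≈ -36618.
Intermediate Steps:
P = -52073/5786 (P = -9 + 1/(-26922 + 32708) = -9 + 1/5786 = -52073/5786 ≈ -8.9998)
(P + (773 - 10673)) - 26709 = (-52073/5786 + (773 - 10673)) - 26709 = (-52073/5786 - 9900) - 26709 = -57333473/5786 - 26709 = -211871747/5786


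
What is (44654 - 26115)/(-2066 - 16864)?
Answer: -18539/18930 ≈ -0.97935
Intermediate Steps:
(44654 - 26115)/(-2066 - 16864) = 18539/(-18930) = 18539*(-1/18930) = -18539/18930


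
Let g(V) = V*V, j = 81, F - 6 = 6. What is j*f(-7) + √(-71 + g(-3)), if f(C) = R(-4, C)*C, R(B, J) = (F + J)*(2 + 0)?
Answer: -5670 + I*√62 ≈ -5670.0 + 7.874*I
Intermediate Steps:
F = 12 (F = 6 + 6 = 12)
R(B, J) = 24 + 2*J (R(B, J) = (12 + J)*(2 + 0) = (12 + J)*2 = 24 + 2*J)
g(V) = V²
f(C) = C*(24 + 2*C) (f(C) = (24 + 2*C)*C = C*(24 + 2*C))
j*f(-7) + √(-71 + g(-3)) = 81*(2*(-7)*(12 - 7)) + √(-71 + (-3)²) = 81*(2*(-7)*5) + √(-71 + 9) = 81*(-70) + √(-62) = -5670 + I*√62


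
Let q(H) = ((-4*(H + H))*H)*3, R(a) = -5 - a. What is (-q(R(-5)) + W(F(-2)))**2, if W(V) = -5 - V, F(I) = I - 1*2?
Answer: 1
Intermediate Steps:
F(I) = -2 + I (F(I) = I - 2 = -2 + I)
q(H) = -24*H**2 (q(H) = ((-8*H)*H)*3 = -8*H**2*3 = -24*H**2)
(-q(R(-5)) + W(F(-2)))**2 = (-(-24)*(-5 - 1*(-5))**2 + (-5 - (-2 - 2)))**2 = (-(-24)*(-5 + 5)**2 + (-5 - 1*(-4)))**2 = (-(-24)*0**2 + (-5 + 4))**2 = (-(-24)*0 - 1)**2 = (-1*0 - 1)**2 = (0 - 1)**2 = (-1)**2 = 1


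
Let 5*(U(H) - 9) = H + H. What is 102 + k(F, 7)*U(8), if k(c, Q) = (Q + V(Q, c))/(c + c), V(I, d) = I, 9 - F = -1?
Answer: 5527/50 ≈ 110.54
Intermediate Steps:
F = 10 (F = 9 - 1*(-1) = 9 + 1 = 10)
k(c, Q) = Q/c (k(c, Q) = (Q + Q)/(c + c) = (2*Q)/((2*c)) = (2*Q)*(1/(2*c)) = Q/c)
U(H) = 9 + 2*H/5 (U(H) = 9 + (H + H)/5 = 9 + (2*H)/5 = 9 + 2*H/5)
102 + k(F, 7)*U(8) = 102 + (7/10)*(9 + (⅖)*8) = 102 + (7*(⅒))*(9 + 16/5) = 102 + (7/10)*(61/5) = 102 + 427/50 = 5527/50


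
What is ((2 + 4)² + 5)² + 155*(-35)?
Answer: -3744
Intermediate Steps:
((2 + 4)² + 5)² + 155*(-35) = (6² + 5)² - 5425 = (36 + 5)² - 5425 = 41² - 5425 = 1681 - 5425 = -3744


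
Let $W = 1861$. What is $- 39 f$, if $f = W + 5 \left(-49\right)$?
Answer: $-63024$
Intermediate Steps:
$f = 1616$ ($f = 1861 + 5 \left(-49\right) = 1861 - 245 = 1616$)
$- 39 f = \left(-39\right) 1616 = -63024$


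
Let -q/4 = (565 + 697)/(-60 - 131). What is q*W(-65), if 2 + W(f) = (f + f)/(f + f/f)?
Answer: 631/764 ≈ 0.82592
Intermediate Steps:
W(f) = -2 + 2*f/(1 + f) (W(f) = -2 + (f + f)/(f + f/f) = -2 + (2*f)/(f + 1) = -2 + (2*f)/(1 + f) = -2 + 2*f/(1 + f))
q = 5048/191 (q = -4*(565 + 697)/(-60 - 131) = -5048/(-191) = -5048*(-1)/191 = -4*(-1262/191) = 5048/191 ≈ 26.429)
q*W(-65) = 5048*(-2/(1 - 65))/191 = 5048*(-2/(-64))/191 = 5048*(-2*(-1/64))/191 = (5048/191)*(1/32) = 631/764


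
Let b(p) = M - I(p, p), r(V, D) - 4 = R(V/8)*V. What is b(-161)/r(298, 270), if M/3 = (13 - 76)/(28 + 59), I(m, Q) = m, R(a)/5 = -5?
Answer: -2303/107967 ≈ -0.021331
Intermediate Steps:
R(a) = -25 (R(a) = 5*(-5) = -25)
M = -63/29 (M = 3*((13 - 76)/(28 + 59)) = 3*(-63/87) = 3*(-63*1/87) = 3*(-21/29) = -63/29 ≈ -2.1724)
r(V, D) = 4 - 25*V
b(p) = -63/29 - p
b(-161)/r(298, 270) = (-63/29 - 1*(-161))/(4 - 25*298) = (-63/29 + 161)/(4 - 7450) = (4606/29)/(-7446) = (4606/29)*(-1/7446) = -2303/107967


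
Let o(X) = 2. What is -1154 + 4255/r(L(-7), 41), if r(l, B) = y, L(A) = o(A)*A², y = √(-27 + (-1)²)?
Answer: -1154 - 4255*I*√26/26 ≈ -1154.0 - 834.47*I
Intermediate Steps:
y = I*√26 (y = √(-27 + 1) = √(-26) = I*√26 ≈ 5.099*I)
L(A) = 2*A²
r(l, B) = I*√26
-1154 + 4255/r(L(-7), 41) = -1154 + 4255/((I*√26)) = -1154 + 4255*(-I*√26/26) = -1154 - 4255*I*√26/26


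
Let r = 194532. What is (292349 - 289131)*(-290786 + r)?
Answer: -309745372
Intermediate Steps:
(292349 - 289131)*(-290786 + r) = (292349 - 289131)*(-290786 + 194532) = 3218*(-96254) = -309745372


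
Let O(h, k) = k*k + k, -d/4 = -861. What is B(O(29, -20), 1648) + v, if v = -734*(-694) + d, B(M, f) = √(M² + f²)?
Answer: 512840 + 4*√178769 ≈ 5.1453e+5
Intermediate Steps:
d = 3444 (d = -4*(-861) = 3444)
O(h, k) = k + k² (O(h, k) = k² + k = k + k²)
v = 512840 (v = -734*(-694) + 3444 = 509396 + 3444 = 512840)
B(O(29, -20), 1648) + v = √((-20*(1 - 20))² + 1648²) + 512840 = √((-20*(-19))² + 2715904) + 512840 = √(380² + 2715904) + 512840 = √(144400 + 2715904) + 512840 = √2860304 + 512840 = 4*√178769 + 512840 = 512840 + 4*√178769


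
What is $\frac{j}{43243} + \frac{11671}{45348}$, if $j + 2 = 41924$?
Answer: $\frac{2405767909}{1960983564} \approx 1.2268$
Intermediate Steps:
$j = 41922$ ($j = -2 + 41924 = 41922$)
$\frac{j}{43243} + \frac{11671}{45348} = \frac{41922}{43243} + \frac{11671}{45348} = \frac{2405767909}{1960983564}$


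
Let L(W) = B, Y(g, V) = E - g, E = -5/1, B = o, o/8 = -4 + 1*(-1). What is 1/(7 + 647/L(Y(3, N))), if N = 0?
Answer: -40/367 ≈ -0.10899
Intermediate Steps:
o = -40 (o = 8*(-4 + 1*(-1)) = 8*(-4 - 1) = 8*(-5) = -40)
B = -40
E = -5 (E = -5*1 = -5)
Y(g, V) = -5 - g
L(W) = -40
1/(7 + 647/L(Y(3, N))) = 1/(7 + 647/(-40)) = 1/(7 + 647*(-1/40)) = 1/(7 - 647/40) = 1/(-367/40) = -40/367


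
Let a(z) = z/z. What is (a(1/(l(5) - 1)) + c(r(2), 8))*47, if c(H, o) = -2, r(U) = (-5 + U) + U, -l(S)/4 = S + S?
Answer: -47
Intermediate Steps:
l(S) = -8*S (l(S) = -4*(S + S) = -8*S)
r(U) = -5 + 2*U
a(z) = 1
(a(1/(l(5) - 1)) + c(r(2), 8))*47 = (1 - 2)*47 = -1*47 = -47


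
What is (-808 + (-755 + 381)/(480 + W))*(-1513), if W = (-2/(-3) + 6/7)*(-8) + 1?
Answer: 1095221362/895 ≈ 1.2237e+6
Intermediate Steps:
W = -235/21 (W = (-2*(-⅓) + 6*(⅐))*(-8) + 1 = (⅔ + 6/7)*(-8) + 1 = (32/21)*(-8) + 1 = -256/21 + 1 = -235/21 ≈ -11.190)
(-808 + (-755 + 381)/(480 + W))*(-1513) = (-808 + (-755 + 381)/(480 - 235/21))*(-1513) = (-808 - 374/9845/21)*(-1513) = (-808 - 374*21/9845)*(-1513) = (-808 - 714/895)*(-1513) = -723874/895*(-1513) = 1095221362/895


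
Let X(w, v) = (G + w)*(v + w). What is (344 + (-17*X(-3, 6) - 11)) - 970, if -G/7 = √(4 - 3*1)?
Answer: -127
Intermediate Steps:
G = -7 (G = -7*√(4 - 3*1) = -7*√(4 - 3) = -7*√1 = -7*1 = -7)
X(w, v) = (-7 + w)*(v + w)
(344 + (-17*X(-3, 6) - 11)) - 970 = (344 + (-17*((-3)² - 7*6 - 7*(-3) + 6*(-3)) - 11)) - 970 = (344 + (-17*(9 - 42 + 21 - 18) - 11)) - 970 = (344 + (-17*(-30) - 11)) - 970 = (344 + (510 - 11)) - 970 = (344 + 499) - 970 = 843 - 970 = -127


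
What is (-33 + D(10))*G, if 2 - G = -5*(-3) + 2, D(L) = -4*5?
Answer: 795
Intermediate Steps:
D(L) = -20
G = -15 (G = 2 - (-5*(-3) + 2) = 2 - (15 + 2) = 2 - 1*17 = 2 - 17 = -15)
(-33 + D(10))*G = (-33 - 20)*(-15) = -53*(-15) = 795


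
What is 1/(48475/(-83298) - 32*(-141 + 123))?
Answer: 83298/47931173 ≈ 0.0017379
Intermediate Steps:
1/(48475/(-83298) - 32*(-141 + 123)) = 1/(48475*(-1/83298) - 32*(-18)) = 1/(-48475/83298 + 576) = 1/(47931173/83298) = 83298/47931173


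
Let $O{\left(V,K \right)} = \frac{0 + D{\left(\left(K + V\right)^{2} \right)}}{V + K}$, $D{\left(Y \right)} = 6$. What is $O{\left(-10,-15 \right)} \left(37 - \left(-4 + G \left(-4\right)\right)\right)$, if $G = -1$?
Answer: $- \frac{222}{25} \approx -8.88$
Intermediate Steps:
$O{\left(V,K \right)} = \frac{6}{K + V}$ ($O{\left(V,K \right)} = \frac{0 + 6}{V + K} = \frac{6}{K + V}$)
$O{\left(-10,-15 \right)} \left(37 - \left(-4 + G \left(-4\right)\right)\right) = \frac{6}{-15 - 10} \left(37 - \left(-4 - -4\right)\right) = \frac{6}{-25} \left(37 - \left(-4 + 4\right)\right) = 6 \left(- \frac{1}{25}\right) \left(37 - 0\right) = - \frac{6 \left(37 + 0\right)}{25} = \left(- \frac{6}{25}\right) 37 = - \frac{222}{25}$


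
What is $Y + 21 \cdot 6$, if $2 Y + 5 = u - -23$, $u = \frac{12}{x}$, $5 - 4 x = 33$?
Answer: $\frac{939}{7} \approx 134.14$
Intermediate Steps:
$x = -7$ ($x = \frac{5}{4} - \frac{33}{4} = -7$)
$u = - \frac{12}{7}$ ($u = \frac{12}{-7} = 12 \left(- \frac{1}{7}\right) = - \frac{12}{7} \approx -1.7143$)
$Y = \frac{57}{7}$ ($Y = - \frac{5}{2} + \frac{- \frac{12}{7} - -23}{2} = - \frac{5}{2} + \frac{- \frac{12}{7} + 23}{2} = - \frac{5}{2} + \frac{1}{2} \cdot \frac{149}{7} = - \frac{5}{2} + \frac{149}{14} = \frac{57}{7} \approx 8.1429$)
$Y + 21 \cdot 6 = \frac{57}{7} + 21 \cdot 6 = \frac{57}{7} + 126 = \frac{939}{7}$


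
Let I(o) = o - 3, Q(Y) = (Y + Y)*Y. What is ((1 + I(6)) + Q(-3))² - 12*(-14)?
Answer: 652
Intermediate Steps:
Q(Y) = 2*Y² (Q(Y) = (2*Y)*Y = 2*Y²)
I(o) = -3 + o
((1 + I(6)) + Q(-3))² - 12*(-14) = ((1 + (-3 + 6)) + 2*(-3)²)² - 12*(-14) = ((1 + 3) + 2*9)² + 168 = (4 + 18)² + 168 = 22² + 168 = 484 + 168 = 652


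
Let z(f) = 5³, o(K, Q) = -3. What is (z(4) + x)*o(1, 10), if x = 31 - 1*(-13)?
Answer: -507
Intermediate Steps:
z(f) = 125
x = 44 (x = 31 + 13 = 44)
(z(4) + x)*o(1, 10) = (125 + 44)*(-3) = 169*(-3) = -507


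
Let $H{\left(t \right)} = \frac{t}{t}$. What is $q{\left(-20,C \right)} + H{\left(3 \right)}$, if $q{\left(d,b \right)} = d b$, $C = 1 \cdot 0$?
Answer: $1$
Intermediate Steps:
$C = 0$
$H{\left(t \right)} = 1$
$q{\left(d,b \right)} = b d$
$q{\left(-20,C \right)} + H{\left(3 \right)} = 0 \left(-20\right) + 1 = 0 + 1 = 1$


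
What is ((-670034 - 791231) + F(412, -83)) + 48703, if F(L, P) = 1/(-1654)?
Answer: -2336377549/1654 ≈ -1.4126e+6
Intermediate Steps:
F(L, P) = -1/1654
((-670034 - 791231) + F(412, -83)) + 48703 = ((-670034 - 791231) - 1/1654) + 48703 = (-1461265 - 1/1654) + 48703 = -2416932311/1654 + 48703 = -2336377549/1654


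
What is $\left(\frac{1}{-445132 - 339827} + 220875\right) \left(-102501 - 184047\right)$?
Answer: $- \frac{16560355771447984}{261653} \approx -6.3291 \cdot 10^{10}$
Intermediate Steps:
$\left(\frac{1}{-445132 - 339827} + 220875\right) \left(-102501 - 184047\right) = \left(\frac{1}{-784959} + 220875\right) \left(-286548\right) = \left(- \frac{1}{784959} + 220875\right) \left(-286548\right) = \frac{173377819124}{784959} \left(-286548\right) = - \frac{16560355771447984}{261653}$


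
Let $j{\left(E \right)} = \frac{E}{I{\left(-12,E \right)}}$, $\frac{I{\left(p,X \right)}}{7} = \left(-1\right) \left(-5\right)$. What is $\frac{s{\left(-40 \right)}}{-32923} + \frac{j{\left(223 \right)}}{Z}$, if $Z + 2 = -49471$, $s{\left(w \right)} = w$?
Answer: $\frac{61920371}{57007985265} \approx 0.0010862$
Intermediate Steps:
$I{\left(p,X \right)} = 35$ ($I{\left(p,X \right)} = 7 \left(\left(-1\right) \left(-5\right)\right) = 7 \cdot 5 = 35$)
$j{\left(E \right)} = \frac{E}{35}$
$Z = -49473$ ($Z = -2 - 49471 = -49473$)
$\frac{s{\left(-40 \right)}}{-32923} + \frac{j{\left(223 \right)}}{Z} = - \frac{40}{-32923} + \frac{\frac{1}{35} \cdot 223}{-49473} = \left(-40\right) \left(- \frac{1}{32923}\right) + \frac{223}{35} \left(- \frac{1}{49473}\right) = \frac{40}{32923} - \frac{223}{1731555} = \frac{61920371}{57007985265}$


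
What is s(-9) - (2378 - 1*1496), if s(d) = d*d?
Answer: -801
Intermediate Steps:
s(d) = d²
s(-9) - (2378 - 1*1496) = (-9)² - (2378 - 1*1496) = 81 - (2378 - 1496) = 81 - 1*882 = 81 - 882 = -801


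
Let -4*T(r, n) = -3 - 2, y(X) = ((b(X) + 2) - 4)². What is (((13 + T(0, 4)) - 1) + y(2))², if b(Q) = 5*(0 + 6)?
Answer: 10169721/16 ≈ 6.3561e+5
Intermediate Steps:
b(Q) = 30 (b(Q) = 5*6 = 30)
y(X) = 784 (y(X) = ((30 + 2) - 4)² = (32 - 4)² = 28² = 784)
T(r, n) = 5/4 (T(r, n) = -(-3 - 2)/4 = -¼*(-5) = 5/4)
(((13 + T(0, 4)) - 1) + y(2))² = (((13 + 5/4) - 1) + 784)² = ((57/4 - 1) + 784)² = (53/4 + 784)² = (3189/4)² = 10169721/16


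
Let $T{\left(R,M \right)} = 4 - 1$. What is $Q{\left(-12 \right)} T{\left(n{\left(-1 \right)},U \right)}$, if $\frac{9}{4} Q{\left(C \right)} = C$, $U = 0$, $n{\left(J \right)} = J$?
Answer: $-16$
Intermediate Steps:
$T{\left(R,M \right)} = 3$ ($T{\left(R,M \right)} = 4 - 1 = 3$)
$Q{\left(C \right)} = \frac{4 C}{9}$
$Q{\left(-12 \right)} T{\left(n{\left(-1 \right)},U \right)} = \frac{4}{9} \left(-12\right) 3 = \left(- \frac{16}{3}\right) 3 = -16$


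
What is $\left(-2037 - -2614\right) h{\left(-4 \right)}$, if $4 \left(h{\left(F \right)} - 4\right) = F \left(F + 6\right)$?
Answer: $1154$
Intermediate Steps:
$h{\left(F \right)} = 4 + \frac{F \left(6 + F\right)}{4}$ ($h{\left(F \right)} = 4 + \frac{F \left(F + 6\right)}{4} = 4 + \frac{F \left(6 + F\right)}{4}$)
$\left(-2037 - -2614\right) h{\left(-4 \right)} = \left(-2037 - -2614\right) \left(4 + \frac{\left(-4\right)^{2}}{4} + \frac{3}{2} \left(-4\right)\right) = \left(-2037 + 2614\right) \left(4 + \frac{1}{4} \cdot 16 - 6\right) = 577 \left(4 + 4 - 6\right) = 577 \cdot 2 = 1154$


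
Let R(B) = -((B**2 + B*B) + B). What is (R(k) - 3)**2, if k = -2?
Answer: 81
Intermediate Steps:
R(B) = -B - 2*B**2 (R(B) = -((B**2 + B**2) + B) = -(2*B**2 + B) = -(B + 2*B**2) = -B - 2*B**2)
(R(k) - 3)**2 = (-1*(-2)*(1 + 2*(-2)) - 3)**2 = (-1*(-2)*(1 - 4) - 3)**2 = (-1*(-2)*(-3) - 3)**2 = (-6 - 3)**2 = (-9)**2 = 81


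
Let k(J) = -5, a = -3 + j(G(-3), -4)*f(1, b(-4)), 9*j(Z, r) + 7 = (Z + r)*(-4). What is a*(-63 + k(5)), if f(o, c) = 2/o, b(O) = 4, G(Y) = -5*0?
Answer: 68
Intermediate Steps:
G(Y) = 0
j(Z, r) = -7/9 - 4*Z/9 - 4*r/9 (j(Z, r) = -7/9 + ((Z + r)*(-4))/9 = -7/9 + (-4*Z - 4*r)/9 = -7/9 + (-4*Z/9 - 4*r/9) = -7/9 - 4*Z/9 - 4*r/9)
a = -1 (a = -3 + (-7/9 - 4/9*0 - 4/9*(-4))*(2/1) = -3 + (-7/9 + 0 + 16/9)*(2*1) = -3 + 1*2 = -3 + 2 = -1)
a*(-63 + k(5)) = -(-63 - 5) = -1*(-68) = 68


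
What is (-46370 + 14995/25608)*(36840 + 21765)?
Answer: -23196405296275/8536 ≈ -2.7175e+9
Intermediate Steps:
(-46370 + 14995/25608)*(36840 + 21765) = (-46370 + 14995*(1/25608))*58605 = (-46370 + 14995/25608)*58605 = -1187427965/25608*58605 = -23196405296275/8536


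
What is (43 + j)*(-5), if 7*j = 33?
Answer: -1670/7 ≈ -238.57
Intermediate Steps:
j = 33/7 (j = (1/7)*33 = 33/7 ≈ 4.7143)
(43 + j)*(-5) = (43 + 33/7)*(-5) = (334/7)*(-5) = -1670/7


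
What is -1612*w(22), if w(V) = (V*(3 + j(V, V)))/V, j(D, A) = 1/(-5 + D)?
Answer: -83824/17 ≈ -4930.8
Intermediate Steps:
w(V) = 3 + 1/(-5 + V) (w(V) = (V*(3 + 1/(-5 + V)))/V = 3 + 1/(-5 + V))
-1612*w(22) = -1612*(-14 + 3*22)/(-5 + 22) = -1612*(-14 + 66)/17 = -1612*52/17 = -83824/17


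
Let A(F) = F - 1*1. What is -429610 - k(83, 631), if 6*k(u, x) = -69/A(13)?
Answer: -10310617/24 ≈ -4.2961e+5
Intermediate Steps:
A(F) = -1 + F (A(F) = F - 1 = -1 + F)
k(u, x) = -23/24 (k(u, x) = (-69/(-1 + 13))/6 = (-69/12)/6 = (-69*1/12)/6 = (1/6)*(-23/4) = -23/24)
-429610 - k(83, 631) = -429610 - 1*(-23/24) = -429610 + 23/24 = -10310617/24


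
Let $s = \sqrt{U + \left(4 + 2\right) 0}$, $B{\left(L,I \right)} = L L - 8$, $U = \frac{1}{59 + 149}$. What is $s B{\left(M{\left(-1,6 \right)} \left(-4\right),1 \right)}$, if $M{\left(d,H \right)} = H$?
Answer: $\frac{142 \sqrt{13}}{13} \approx 39.384$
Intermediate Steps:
$U = \frac{1}{208} \approx 0.0048077$
$B{\left(L,I \right)} = -8 + L^{2}$ ($B{\left(L,I \right)} = L^{2} - 8 = -8 + L^{2}$)
$s = \frac{\sqrt{13}}{52}$ ($s = \sqrt{\frac{1}{208} + \left(4 + 2\right) 0} = \sqrt{\frac{1}{208} + 6 \cdot 0} = \sqrt{\frac{1}{208} + 0} = \sqrt{\frac{1}{208}} = \frac{\sqrt{13}}{52} \approx 0.069337$)
$s B{\left(M{\left(-1,6 \right)} \left(-4\right),1 \right)} = \frac{\sqrt{13}}{52} \left(-8 + \left(6 \left(-4\right)\right)^{2}\right) = \frac{\sqrt{13}}{52} \left(-8 + \left(-24\right)^{2}\right) = \frac{\sqrt{13}}{52} \left(-8 + 576\right) = \frac{\sqrt{13}}{52} \cdot 568 = \frac{142 \sqrt{13}}{13}$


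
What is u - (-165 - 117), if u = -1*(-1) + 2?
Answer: 285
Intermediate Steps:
u = 3 (u = 1 + 2 = 3)
u - (-165 - 117) = 3 - (-165 - 117) = 3 - 1*(-282) = 3 + 282 = 285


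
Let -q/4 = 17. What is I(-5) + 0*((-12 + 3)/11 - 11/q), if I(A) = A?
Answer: -5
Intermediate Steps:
q = -68 (q = -4*17 = -68)
I(-5) + 0*((-12 + 3)/11 - 11/q) = -5 + 0*((-12 + 3)/11 - 11/(-68)) = -5 + 0*(-9*1/11 - 11*(-1/68)) = -5 + 0*(-9/11 + 11/68) = -5 + 0*(-491/748) = -5 + 0 = -5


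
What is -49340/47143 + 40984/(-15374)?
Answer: -1345330936/362388241 ≈ -3.7124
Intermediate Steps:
-49340/47143 + 40984/(-15374) = -49340*1/47143 + 40984*(-1/15374) = -49340/47143 - 20492/7687 = -1345330936/362388241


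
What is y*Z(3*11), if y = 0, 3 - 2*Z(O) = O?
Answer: 0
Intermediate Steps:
Z(O) = 3/2 - O/2
y*Z(3*11) = 0*(3/2 - 3*11/2) = 0*(3/2 - ½*33) = 0*(3/2 - 33/2) = 0*(-15) = 0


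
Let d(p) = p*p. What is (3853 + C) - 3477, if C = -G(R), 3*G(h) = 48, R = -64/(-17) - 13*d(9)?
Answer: 360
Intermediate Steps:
d(p) = p²
R = -17837/17 (R = -64/(-17) - 13*9² = -64*(-1/17) - 13/(1/81) = 64/17 - 13/1/81 = 64/17 - 13*81 = 64/17 - 1053 = -17837/17 ≈ -1049.2)
G(h) = 16 (G(h) = (⅓)*48 = 16)
C = -16 (C = -1*16 = -16)
(3853 + C) - 3477 = (3853 - 16) - 3477 = 3837 - 3477 = 360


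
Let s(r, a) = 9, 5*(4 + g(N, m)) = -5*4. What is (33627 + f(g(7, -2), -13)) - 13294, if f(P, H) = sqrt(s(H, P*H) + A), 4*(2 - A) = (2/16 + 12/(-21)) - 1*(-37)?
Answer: 20333 + sqrt(5838)/56 ≈ 20334.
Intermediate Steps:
g(N, m) = -8 (g(N, m) = -4 + (-5*4)/5 = -4 + (1/5)*(-20) = -4 - 4 = -8)
A = -1599/224 (A = 2 - ((2/16 + 12/(-21)) - 1*(-37))/4 = 2 - ((2*(1/16) + 12*(-1/21)) + 37)/4 = 2 - ((1/8 - 4/7) + 37)/4 = 2 - (-25/56 + 37)/4 = 2 - 1/4*2047/56 = 2 - 2047/224 = -1599/224 ≈ -7.1384)
f(P, H) = sqrt(5838)/56 (f(P, H) = sqrt(9 - 1599/224) = sqrt(417/224) = sqrt(5838)/56)
(33627 + f(g(7, -2), -13)) - 13294 = (33627 + sqrt(5838)/56) - 13294 = 20333 + sqrt(5838)/56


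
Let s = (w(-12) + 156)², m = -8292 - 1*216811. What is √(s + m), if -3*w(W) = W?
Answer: 9*I*√2463 ≈ 446.66*I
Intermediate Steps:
w(W) = -W/3
m = -225103 (m = -8292 - 216811 = -225103)
s = 25600 (s = (-⅓*(-12) + 156)² = (4 + 156)² = 160² = 25600)
√(s + m) = √(25600 - 225103) = √(-199503) = 9*I*√2463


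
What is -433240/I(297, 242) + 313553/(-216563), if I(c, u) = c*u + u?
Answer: -29108985567/3904414327 ≈ -7.4554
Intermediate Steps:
I(c, u) = u + c*u
-433240/I(297, 242) + 313553/(-216563) = -433240*1/(242*(1 + 297)) + 313553/(-216563) = -433240/(242*298) + 313553*(-1/216563) = -433240/72116 - 313553/216563 = -433240*1/72116 - 313553/216563 = -108310/18029 - 313553/216563 = -29108985567/3904414327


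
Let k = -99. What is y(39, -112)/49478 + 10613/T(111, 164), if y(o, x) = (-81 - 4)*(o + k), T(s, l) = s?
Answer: 262838057/2746029 ≈ 95.716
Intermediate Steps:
y(o, x) = 8415 - 85*o (y(o, x) = (-81 - 4)*(o - 99) = -85*(-99 + o) = 8415 - 85*o)
y(39, -112)/49478 + 10613/T(111, 164) = (8415 - 85*39)/49478 + 10613/111 = (8415 - 3315)*(1/49478) + 10613*(1/111) = 5100*(1/49478) + 10613/111 = 2550/24739 + 10613/111 = 262838057/2746029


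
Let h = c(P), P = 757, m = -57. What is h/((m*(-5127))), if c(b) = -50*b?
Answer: -37850/292239 ≈ -0.12952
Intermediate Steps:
h = -37850 (h = -50*757 = -37850)
h/((m*(-5127))) = -37850/((-57*(-5127))) = -37850/292239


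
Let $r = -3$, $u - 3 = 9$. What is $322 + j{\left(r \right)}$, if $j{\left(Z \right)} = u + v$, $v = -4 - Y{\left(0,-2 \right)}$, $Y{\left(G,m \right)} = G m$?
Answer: $330$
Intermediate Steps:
$u = 12$ ($u = 3 + 9 = 12$)
$v = -4$ ($v = -4 - 0 \left(-2\right) = -4 - 0 = -4 + 0 = -4$)
$j{\left(Z \right)} = 8$ ($j{\left(Z \right)} = 12 - 4 = 8$)
$322 + j{\left(r \right)} = 322 + 8 = 330$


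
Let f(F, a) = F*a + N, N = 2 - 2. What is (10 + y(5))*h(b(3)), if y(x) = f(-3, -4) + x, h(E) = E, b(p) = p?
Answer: 81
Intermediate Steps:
N = 0
f(F, a) = F*a (f(F, a) = F*a + 0 = F*a)
y(x) = 12 + x (y(x) = -3*(-4) + x = 12 + x)
(10 + y(5))*h(b(3)) = (10 + (12 + 5))*3 = (10 + 17)*3 = 27*3 = 81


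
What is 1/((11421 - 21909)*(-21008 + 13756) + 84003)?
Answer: 1/76142979 ≈ 1.3133e-8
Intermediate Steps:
1/((11421 - 21909)*(-21008 + 13756) + 84003) = 1/(-10488*(-7252) + 84003) = 1/(76058976 + 84003) = 1/76142979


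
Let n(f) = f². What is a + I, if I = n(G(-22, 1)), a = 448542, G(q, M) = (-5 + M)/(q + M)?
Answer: 197807038/441 ≈ 4.4854e+5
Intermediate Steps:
G(q, M) = (-5 + M)/(M + q)
I = 16/441 (I = ((-5 + 1)/(1 - 22))² = (-4/(-21))² = (-1/21*(-4))² = (4/21)² = 16/441 ≈ 0.036281)
a + I = 448542 + 16/441 = 197807038/441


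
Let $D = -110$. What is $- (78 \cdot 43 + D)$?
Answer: $-3244$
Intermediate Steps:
$- (78 \cdot 43 + D) = - (78 \cdot 43 - 110) = - (3354 - 110) = \left(-1\right) 3244 = -3244$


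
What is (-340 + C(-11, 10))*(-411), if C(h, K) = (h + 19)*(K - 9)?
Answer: 136452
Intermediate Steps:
C(h, K) = (-9 + K)*(19 + h) (C(h, K) = (19 + h)*(-9 + K) = (-9 + K)*(19 + h))
(-340 + C(-11, 10))*(-411) = (-340 + (-171 - 9*(-11) + 19*10 + 10*(-11)))*(-411) = (-340 + (-171 + 99 + 190 - 110))*(-411) = (-340 + 8)*(-411) = -332*(-411) = 136452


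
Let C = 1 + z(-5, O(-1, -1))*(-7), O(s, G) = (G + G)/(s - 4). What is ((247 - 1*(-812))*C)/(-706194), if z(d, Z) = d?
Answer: -2118/39233 ≈ -0.053985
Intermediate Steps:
O(s, G) = 2*G/(-4 + s) (O(s, G) = (2*G)/(-4 + s) = 2*G/(-4 + s))
C = 36 (C = 1 - 5*(-7) = 1 + 35 = 36)
((247 - 1*(-812))*C)/(-706194) = ((247 - 1*(-812))*36)/(-706194) = ((247 + 812)*36)*(-1/706194) = (1059*36)*(-1/706194) = 38124*(-1/706194) = -2118/39233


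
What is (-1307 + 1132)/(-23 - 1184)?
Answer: 175/1207 ≈ 0.14499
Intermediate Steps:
(-1307 + 1132)/(-23 - 1184) = -175/(-1207) = -175*(-1/1207) = 175/1207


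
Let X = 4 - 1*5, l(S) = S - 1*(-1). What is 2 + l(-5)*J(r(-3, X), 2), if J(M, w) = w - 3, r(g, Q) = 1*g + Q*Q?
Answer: 6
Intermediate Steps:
l(S) = 1 + S (l(S) = S + 1 = 1 + S)
X = -1 (X = 4 - 5 = -1)
r(g, Q) = g + Q**2
J(M, w) = -3 + w
2 + l(-5)*J(r(-3, X), 2) = 2 + (1 - 5)*(-3 + 2) = 2 - 4*(-1) = 2 + 4 = 6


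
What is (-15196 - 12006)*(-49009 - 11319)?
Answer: 1641042256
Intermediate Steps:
(-15196 - 12006)*(-49009 - 11319) = -27202*(-60328) = 1641042256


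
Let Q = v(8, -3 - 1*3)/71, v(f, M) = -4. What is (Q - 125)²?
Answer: 78836641/5041 ≈ 15639.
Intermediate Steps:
Q = -4/71 ≈ -0.056338
(Q - 125)² = (-4/71 - 125)² = (-8879/71)² = 78836641/5041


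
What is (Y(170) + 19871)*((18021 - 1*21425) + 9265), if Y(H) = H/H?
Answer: 116469792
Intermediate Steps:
Y(H) = 1
(Y(170) + 19871)*((18021 - 1*21425) + 9265) = (1 + 19871)*((18021 - 1*21425) + 9265) = 19872*((18021 - 21425) + 9265) = 19872*(-3404 + 9265) = 19872*5861 = 116469792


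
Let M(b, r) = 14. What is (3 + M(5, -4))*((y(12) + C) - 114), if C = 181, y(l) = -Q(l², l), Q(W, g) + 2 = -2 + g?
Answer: 1003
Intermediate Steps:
Q(W, g) = -4 + g (Q(W, g) = -2 + (-2 + g) = -4 + g)
y(l) = 4 - l (y(l) = -(-4 + l) = 4 - l)
(3 + M(5, -4))*((y(12) + C) - 114) = (3 + 14)*(((4 - 1*12) + 181) - 114) = 17*(((4 - 12) + 181) - 114) = 17*((-8 + 181) - 114) = 17*(173 - 114) = 17*59 = 1003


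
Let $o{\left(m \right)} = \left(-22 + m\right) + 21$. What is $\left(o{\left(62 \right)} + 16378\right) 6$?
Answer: $98634$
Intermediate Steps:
$o{\left(m \right)} = -1 + m$
$\left(o{\left(62 \right)} + 16378\right) 6 = \left(\left(-1 + 62\right) + 16378\right) 6 = \left(61 + 16378\right) 6 = 16439 \cdot 6 = 98634$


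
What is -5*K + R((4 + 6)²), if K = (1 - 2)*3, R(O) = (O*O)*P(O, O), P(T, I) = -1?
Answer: -9985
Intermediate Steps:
R(O) = -O² (R(O) = (O*O)*(-1) = O²*(-1) = -O²)
K = -3 (K = -1*3 = -3)
-5*K + R((4 + 6)²) = -5*(-3) - ((4 + 6)²)² = 15 - (10²)² = 15 - 1*100² = 15 - 1*10000 = 15 - 10000 = -9985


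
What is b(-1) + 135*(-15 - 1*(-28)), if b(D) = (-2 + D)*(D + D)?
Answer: 1761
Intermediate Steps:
b(D) = 2*D*(-2 + D) (b(D) = (-2 + D)*(2*D) = 2*D*(-2 + D))
b(-1) + 135*(-15 - 1*(-28)) = 2*(-1)*(-2 - 1) + 135*(-15 - 1*(-28)) = 2*(-1)*(-3) + 135*(-15 + 28) = 6 + 135*13 = 6 + 1755 = 1761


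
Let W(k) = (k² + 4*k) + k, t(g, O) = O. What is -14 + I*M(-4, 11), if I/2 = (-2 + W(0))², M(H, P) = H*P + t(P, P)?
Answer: -278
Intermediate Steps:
W(k) = k² + 5*k
M(H, P) = P + H*P (M(H, P) = H*P + P = P + H*P)
I = 8 (I = 2*(-2 + 0*(5 + 0))² = 2*(-2 + 0*5)² = 2*(-2 + 0)² = 2*(-2)² = 2*4 = 8)
-14 + I*M(-4, 11) = -14 + 8*(11*(1 - 4)) = -14 + 8*(11*(-3)) = -14 + 8*(-33) = -14 - 264 = -278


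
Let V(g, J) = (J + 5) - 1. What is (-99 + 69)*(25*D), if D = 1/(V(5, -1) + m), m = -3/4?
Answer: -1000/3 ≈ -333.33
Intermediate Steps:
m = -¾ (m = -3*¼ = -¾ ≈ -0.75000)
V(g, J) = 4 + J (V(g, J) = (5 + J) - 1 = 4 + J)
D = 4/9 (D = 1/((4 - 1) - ¾) = 1/(3 - ¾) = 1/(9/4) = 4/9 ≈ 0.44444)
(-99 + 69)*(25*D) = (-99 + 69)*(25*(4/9)) = -30*100/9 = -1000/3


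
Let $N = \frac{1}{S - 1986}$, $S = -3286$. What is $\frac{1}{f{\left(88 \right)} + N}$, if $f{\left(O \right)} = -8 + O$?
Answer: $\frac{5272}{421759} \approx 0.0125$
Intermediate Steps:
$N = - \frac{1}{5272}$ ($N = \frac{1}{-3286 - 1986} = \frac{1}{-5272} = - \frac{1}{5272} \approx -0.00018968$)
$\frac{1}{f{\left(88 \right)} + N} = \frac{1}{\left(-8 + 88\right) - \frac{1}{5272}} = \frac{1}{80 - \frac{1}{5272}} = \frac{1}{\frac{421759}{5272}} = \frac{5272}{421759}$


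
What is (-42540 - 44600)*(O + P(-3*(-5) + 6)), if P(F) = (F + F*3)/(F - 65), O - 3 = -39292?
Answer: 37661908000/11 ≈ 3.4238e+9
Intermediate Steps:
O = -39289 (O = 3 - 39292 = -39289)
P(F) = 4*F/(-65 + F) (P(F) = (F + 3*F)/(-65 + F) = (4*F)/(-65 + F) = 4*F/(-65 + F))
(-42540 - 44600)*(O + P(-3*(-5) + 6)) = (-42540 - 44600)*(-39289 + 4*(-3*(-5) + 6)/(-65 + (-3*(-5) + 6))) = -87140*(-39289 + 4*(15 + 6)/(-65 + (15 + 6))) = -87140*(-39289 + 4*21/(-65 + 21)) = -87140*(-39289 + 4*21/(-44)) = -87140*(-39289 + 4*21*(-1/44)) = -87140*(-39289 - 21/11) = -87140*(-432200/11) = 37661908000/11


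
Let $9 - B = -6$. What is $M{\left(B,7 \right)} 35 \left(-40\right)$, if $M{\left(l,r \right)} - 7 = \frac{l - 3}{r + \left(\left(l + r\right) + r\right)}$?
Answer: $- \frac{30800}{3} \approx -10267.0$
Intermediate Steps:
$B = 15$ ($B = 9 - -6 = 9 + 6 = 15$)
$M{\left(l,r \right)} = 7 + \frac{-3 + l}{l + 3 r}$ ($M{\left(l,r \right)} = 7 + \frac{l - 3}{r + \left(\left(l + r\right) + r\right)} = 7 + \frac{-3 + l}{r + \left(l + 2 r\right)} = 7 + \frac{-3 + l}{l + 3 r}$)
$M{\left(B,7 \right)} 35 \left(-40\right) = \frac{-3 + 8 \cdot 15 + 21 \cdot 7}{15 + 3 \cdot 7} \cdot 35 \left(-40\right) = \frac{-3 + 120 + 147}{15 + 21} \cdot 35 \left(-40\right) = \frac{1}{36} \cdot 264 \cdot 35 \left(-40\right) = \frac{22}{3} \cdot 35 \left(-40\right) = \frac{770}{3} \left(-40\right) = - \frac{30800}{3}$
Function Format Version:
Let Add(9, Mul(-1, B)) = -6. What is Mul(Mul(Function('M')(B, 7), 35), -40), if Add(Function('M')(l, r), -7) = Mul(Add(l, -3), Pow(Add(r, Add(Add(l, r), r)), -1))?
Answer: Rational(-30800, 3) ≈ -10267.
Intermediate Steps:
B = 15 (B = Add(9, Mul(-1, -6)) = Add(9, 6) = 15)
Function('M')(l, r) = Add(7, Mul(Pow(Add(l, Mul(3, r)), -1), Add(-3, l))) (Function('M')(l, r) = Add(7, Mul(Add(l, -3), Pow(Add(r, Add(Add(l, r), r)), -1))) = Add(7, Mul(Add(-3, l), Pow(Add(r, Add(l, Mul(2, r))), -1))) = Add(7, Mul(Add(-3, l), Pow(Add(l, Mul(3, r)), -1))) = Add(7, Mul(Pow(Add(l, Mul(3, r)), -1), Add(-3, l))))
Mul(Mul(Function('M')(B, 7), 35), -40) = Mul(Mul(Mul(Pow(Add(15, Mul(3, 7)), -1), Add(-3, Mul(8, 15), Mul(21, 7))), 35), -40) = Mul(Mul(Mul(Pow(Add(15, 21), -1), Add(-3, 120, 147)), 35), -40) = Mul(Mul(Mul(Pow(36, -1), 264), 35), -40) = Mul(Mul(Mul(Rational(1, 36), 264), 35), -40) = Mul(Mul(Rational(22, 3), 35), -40) = Mul(Rational(770, 3), -40) = Rational(-30800, 3)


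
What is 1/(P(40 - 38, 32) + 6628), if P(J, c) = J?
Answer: 1/6630 ≈ 0.00015083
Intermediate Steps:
1/(P(40 - 38, 32) + 6628) = 1/((40 - 38) + 6628) = 1/(2 + 6628) = 1/6630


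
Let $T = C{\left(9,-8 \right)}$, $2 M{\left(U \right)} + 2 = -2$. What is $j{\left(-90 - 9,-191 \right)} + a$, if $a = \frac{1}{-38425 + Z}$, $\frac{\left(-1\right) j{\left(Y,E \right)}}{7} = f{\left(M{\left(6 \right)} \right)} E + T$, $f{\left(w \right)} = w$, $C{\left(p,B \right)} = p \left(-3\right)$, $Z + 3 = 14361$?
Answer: $- \frac{59806496}{24067} \approx -2485.0$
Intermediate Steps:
$Z = 14358$ ($Z = -3 + 14361 = 14358$)
$M{\left(U \right)} = -2$ ($M{\left(U \right)} = -1 + \frac{1}{2} \left(-2\right) = -1 - 1 = -2$)
$C{\left(p,B \right)} = - 3 p$
$T = -27$ ($T = \left(-3\right) 9 = -27$)
$j{\left(Y,E \right)} = 189 + 14 E$ ($j{\left(Y,E \right)} = - 7 \left(- 2 E - 27\right) = - 7 \left(-27 - 2 E\right) = 189 + 14 E$)
$a = - \frac{1}{24067}$ ($a = \frac{1}{-38425 + 14358} = \frac{1}{-24067} = - \frac{1}{24067} \approx -4.1551 \cdot 10^{-5}$)
$j{\left(-90 - 9,-191 \right)} + a = \left(189 + 14 \left(-191\right)\right) - \frac{1}{24067} = \left(189 - 2674\right) - \frac{1}{24067} = -2485 - \frac{1}{24067} = - \frac{59806496}{24067}$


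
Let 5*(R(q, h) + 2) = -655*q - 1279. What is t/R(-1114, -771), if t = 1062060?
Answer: 5310300/728381 ≈ 7.2906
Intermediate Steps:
R(q, h) = -1289/5 - 131*q (R(q, h) = -2 + (-655*q - 1279)/5 = -2 + (-1279 - 655*q)/5 = -2 + (-1279/5 - 131*q) = -1289/5 - 131*q)
t/R(-1114, -771) = 1062060/(-1289/5 - 131*(-1114)) = 1062060/(-1289/5 + 145934) = 1062060/(728381/5) = 1062060*(5/728381) = 5310300/728381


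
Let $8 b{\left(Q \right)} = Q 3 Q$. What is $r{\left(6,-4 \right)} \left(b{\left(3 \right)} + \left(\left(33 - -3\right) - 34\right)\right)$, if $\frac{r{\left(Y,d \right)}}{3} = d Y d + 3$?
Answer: $\frac{12771}{8} \approx 1596.4$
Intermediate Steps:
$b{\left(Q \right)} = \frac{3 Q^{2}}{8}$ ($b{\left(Q \right)} = \frac{Q 3 Q}{8} = \frac{3 Q Q}{8} = \frac{3 Q^{2}}{8}$)
$r{\left(Y,d \right)} = 9 + 3 Y d^{2}$ ($r{\left(Y,d \right)} = 3 \left(d Y d + 3\right) = 3 \left(Y d d + 3\right) = 3 \left(Y d^{2} + 3\right) = 3 \left(3 + Y d^{2}\right) = 9 + 3 Y d^{2}$)
$r{\left(6,-4 \right)} \left(b{\left(3 \right)} + \left(\left(33 - -3\right) - 34\right)\right) = \left(9 + 3 \cdot 6 \left(-4\right)^{2}\right) \left(\frac{3 \cdot 3^{2}}{8} + \left(\left(33 - -3\right) - 34\right)\right) = \left(9 + 3 \cdot 6 \cdot 16\right) \left(\frac{3}{8} \cdot 9 + \left(\left(33 + \left(-14 + 17\right)\right) - 34\right)\right) = \left(9 + 288\right) \left(\frac{27}{8} + \left(\left(33 + 3\right) - 34\right)\right) = 297 \left(\frac{27}{8} + \left(36 - 34\right)\right) = 297 \left(\frac{27}{8} + 2\right) = 297 \cdot \frac{43}{8} = \frac{12771}{8}$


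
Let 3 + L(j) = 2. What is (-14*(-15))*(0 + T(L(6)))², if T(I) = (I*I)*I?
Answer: 210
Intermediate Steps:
L(j) = -1 (L(j) = -3 + 2 = -1)
T(I) = I³ (T(I) = I²*I = I³)
(-14*(-15))*(0 + T(L(6)))² = (-14*(-15))*(0 + (-1)³)² = 210*(0 - 1)² = 210*(-1)² = 210*1 = 210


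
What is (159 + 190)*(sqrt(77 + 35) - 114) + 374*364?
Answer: 96350 + 1396*sqrt(7) ≈ 1.0004e+5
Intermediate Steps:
(159 + 190)*(sqrt(77 + 35) - 114) + 374*364 = 349*(sqrt(112) - 114) + 136136 = 349*(4*sqrt(7) - 114) + 136136 = 349*(-114 + 4*sqrt(7)) + 136136 = (-39786 + 1396*sqrt(7)) + 136136 = 96350 + 1396*sqrt(7)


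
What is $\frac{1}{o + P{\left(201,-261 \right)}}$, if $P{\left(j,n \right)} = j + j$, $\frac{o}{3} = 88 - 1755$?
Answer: $- \frac{1}{4599} \approx -0.00021744$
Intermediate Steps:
$o = -5001$ ($o = 3 \left(88 - 1755\right) = 3 \left(-1667\right) = -5001$)
$P{\left(j,n \right)} = 2 j$
$\frac{1}{o + P{\left(201,-261 \right)}} = \frac{1}{-5001 + 2 \cdot 201} = \frac{1}{-5001 + 402} = \frac{1}{-4599} = - \frac{1}{4599}$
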